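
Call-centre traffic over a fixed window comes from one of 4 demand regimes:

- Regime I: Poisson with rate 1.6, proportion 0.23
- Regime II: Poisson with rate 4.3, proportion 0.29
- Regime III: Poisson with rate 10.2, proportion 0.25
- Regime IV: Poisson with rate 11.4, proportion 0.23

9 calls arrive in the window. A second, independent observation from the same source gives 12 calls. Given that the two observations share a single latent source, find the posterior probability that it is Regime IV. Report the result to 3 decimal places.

P(component k | x) = π_k·f_k(x) / marginal(x), where marginal(x) = Σ_j π_j·f_j(x).
Since both observations come from the same component, the likelihood for component k is f_k(x₁)·f_k(x₂).
  p_I = [3.82336e-05] × [1.1864e-07] = 4.53604e-12
  p_II = [0.0187926] × [0.00113193] = 2.12718e-05
  p_III = [0.122415] × [0.098415] = 0.0120475
  p_IV = [0.100328] × [0.112607] = 0.0112976
Unnormalised posteriors:
  π_I·p_I = 0.23 × 4.53604e-12 = 1.04329e-12
  π_II·p_II = 0.29 × 2.12718e-05 = 6.16883e-06
  π_III·p_III = 0.25 × 0.0120475 = 0.00301187
  π_IV·p_IV = 0.23 × 0.0112976 = 0.00259846
Sum: 1.04329e-12 + 6.16883e-06 + 0.00301187 + 0.00259846 = 0.0056165
P(Regime IV | data) = 0.00259846 / 0.0056165 ≈ 0.463

0.463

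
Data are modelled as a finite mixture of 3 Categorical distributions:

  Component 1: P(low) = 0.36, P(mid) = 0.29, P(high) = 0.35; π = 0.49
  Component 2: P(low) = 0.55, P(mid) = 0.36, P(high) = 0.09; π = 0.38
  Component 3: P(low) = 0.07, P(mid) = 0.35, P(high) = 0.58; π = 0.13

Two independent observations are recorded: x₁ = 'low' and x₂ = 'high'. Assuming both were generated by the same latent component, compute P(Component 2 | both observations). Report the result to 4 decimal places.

0.2192

Apply Bayes' rule: the posterior for each component is proportional to its prior times its likelihood at x.
Since both observations come from the same component, the likelihood for component k is f_k(x₁)·f_k(x₂).
  L_1 = [P(low | comp) = 0.36] × [0.35] = 0.126
  L_2 = [P(low | comp) = 0.55] × [0.09] = 0.0495
  L_3 = [P(low | comp) = 0.07] × [0.58] = 0.0406
Weight by the priors:
  P(Z=1)·L_1 = 0.49 × 0.126 = 0.06174
  P(Z=2)·L_2 = 0.38 × 0.0495 = 0.01881
  P(Z=3)·L_3 = 0.13 × 0.0406 = 0.005278
Sum: 0.06174 + 0.01881 + 0.005278 = 0.085828
P(Component 2 | x) ≈ 0.2192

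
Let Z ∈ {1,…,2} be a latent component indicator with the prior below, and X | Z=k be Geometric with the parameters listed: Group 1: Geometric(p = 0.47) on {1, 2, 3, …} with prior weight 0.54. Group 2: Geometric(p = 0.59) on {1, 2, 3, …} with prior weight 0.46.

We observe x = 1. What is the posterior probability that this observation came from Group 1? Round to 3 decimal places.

P(component k | x) = π_k·f_k(x) / marginal(x), where marginal(x) = Σ_j π_j·f_j(x).
Geometric probabilities:
  p_1 = 0.47·(1−0.47)^0 = 0.47·1 = 0.47
  p_2 = 0.59·(1−0.59)^0 = 0.59·1 = 0.59
Weight by the priors:
  π_1·p_1 = 0.54 × 0.47 = 0.2538
  π_2·p_2 = 0.46 × 0.59 = 0.2714
Normaliser: 0.2538 + 0.2714 = 0.5252
So the posterior for Group 1 is 0.2538 / 0.5252 ≈ 0.483.

0.483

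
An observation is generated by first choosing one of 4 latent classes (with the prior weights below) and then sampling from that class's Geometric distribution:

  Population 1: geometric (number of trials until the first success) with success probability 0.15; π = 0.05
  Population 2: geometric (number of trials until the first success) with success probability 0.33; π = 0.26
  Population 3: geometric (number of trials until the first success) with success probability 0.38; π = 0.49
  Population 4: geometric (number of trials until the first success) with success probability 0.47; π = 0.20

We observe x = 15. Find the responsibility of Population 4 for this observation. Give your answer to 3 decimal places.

0.010

P(component k | x) = P(Z=k)·f_k(x) / marginal(x), where marginal(x) = Σ_j P(Z=j)·f_j(x).
Evaluate each component's likelihood at the observed value:
  f_1 = 0.0154155
  f_2 = 0.00121216
  f_3 = 0.000471267
  f_4 = 6.48575e-05
Prior × likelihood for each component:
  P(Z=1)·f_1 = 0.05 × 0.0154155 = 0.000770773
  P(Z=2)·f_2 = 0.26 × 0.00121216 = 0.000315162
  P(Z=3)·f_3 = 0.49 × 0.000471267 = 0.000230921
  P(Z=4)·f_4 = 0.20 × 6.48575e-05 = 1.29715e-05
Sum: 0.000770773 + 0.000315162 + 0.000230921 + 1.29715e-05 = 0.00132983
P(Population 4 | 15) ≈ 0.010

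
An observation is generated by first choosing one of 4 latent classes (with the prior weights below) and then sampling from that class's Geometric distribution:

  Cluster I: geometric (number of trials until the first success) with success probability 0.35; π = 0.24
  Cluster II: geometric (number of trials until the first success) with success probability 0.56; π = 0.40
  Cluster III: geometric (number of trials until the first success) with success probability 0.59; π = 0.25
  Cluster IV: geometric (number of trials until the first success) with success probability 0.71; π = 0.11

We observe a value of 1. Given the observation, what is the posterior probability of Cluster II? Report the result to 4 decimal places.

0.4198

By Bayes' theorem, P(k | x) = w_k f_k(x) / Σ_j w_j f_j(x).
Evaluate each component's likelihood at the observed value:
  p_I = 0.35·(1−0.35)^0 = 0.35·1 = 0.35
  p_II = 0.56·(1−0.56)^0 = 0.56·1 = 0.56
  p_III = 0.59·(1−0.59)^0 = 0.59·1 = 0.59
  p_IV = 0.71·(1−0.71)^0 = 0.71·1 = 0.71
Prior × likelihood for each component:
  w_I·p_I = 0.24 × 0.35 = 0.084
  w_II·p_II = 0.40 × 0.56 = 0.224
  w_III·p_III = 0.25 × 0.59 = 0.1475
  w_IV·p_IV = 0.11 × 0.71 = 0.0781
Denominator: 0.084 + 0.224 + 0.1475 + 0.0781 = 0.5336
So the posterior for Cluster II is 0.224 / 0.5336 ≈ 0.4198.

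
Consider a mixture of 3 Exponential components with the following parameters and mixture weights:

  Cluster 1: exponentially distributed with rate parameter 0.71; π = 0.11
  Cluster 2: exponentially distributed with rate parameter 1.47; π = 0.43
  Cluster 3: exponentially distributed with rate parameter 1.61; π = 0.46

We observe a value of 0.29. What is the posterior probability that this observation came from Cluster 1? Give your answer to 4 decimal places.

0.0676

Posterior ∝ prior × likelihood, so P(k | x) ∝ π_k f_k(x); normalise over all components.
Exponential densities:
  f_1 = 0.71·e^(−0.71·0.29) = 0.71·e^(−0.2059) = 0.577879
  f_2 = 1.47·e^(−1.47·0.29) = 1.47·e^(−0.4263) = 0.959793
  f_3 = 1.61·e^(−1.61·0.29) = 1.61·e^(−0.4669) = 1.00938
Prior × likelihood for each component:
  π_1·f_1 = 0.11 × 0.577879 = 0.0635667
  π_2·f_2 = 0.43 × 0.959793 = 0.412711
  π_3·f_3 = 0.46 × 1.00938 = 0.464314
Denominator: 0.0635667 + 0.412711 + 0.464314 = 0.940592
P(Cluster 1 | the observation) ≈ 0.0676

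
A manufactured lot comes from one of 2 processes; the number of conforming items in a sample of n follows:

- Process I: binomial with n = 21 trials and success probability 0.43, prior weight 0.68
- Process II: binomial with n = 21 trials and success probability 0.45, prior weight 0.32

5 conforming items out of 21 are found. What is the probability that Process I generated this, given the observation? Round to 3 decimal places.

P(component k | x) = w_k·f_k(x) / marginal(x), where marginal(x) = Σ_j w_j·f_j(x).
Binomial probabilities:
  L_I = C(21,5)·0.43^5·0.57^16 = 20349·0.0147008·0.000124165 = 0.0371435
  L_II = C(21,5)·0.45^5·0.55^16 = 20349·0.0184528·7.01137e-05 = 0.0263274
Unnormalised posteriors:
  w_I·L_I = 0.68 × 0.0371435 = 0.0252576
  w_II·L_II = 0.32 × 0.0263274 = 0.00842478
Evidence: 0.0252576 + 0.00842478 = 0.0336824
P(Process I | data) ≈ 0.750

0.750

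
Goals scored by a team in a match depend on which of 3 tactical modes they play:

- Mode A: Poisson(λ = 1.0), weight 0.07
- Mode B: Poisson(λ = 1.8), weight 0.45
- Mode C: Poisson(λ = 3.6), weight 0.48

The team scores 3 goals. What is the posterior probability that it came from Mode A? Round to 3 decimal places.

The responsibility of component k is π_k f_k(x) divided by Σ_j π_j f_j(x).
Poisson probabilities:
  L_A = 0.0613132
  L_B = 0.160671
  L_C = 0.212469
Prior × likelihood for each component:
  π_A·L_A = 0.07 × 0.0613132 = 0.00429193
  π_B·L_B = 0.45 × 0.160671 = 0.0723017
  π_C·L_C = 0.48 × 0.212469 = 0.101985
Marginal: 0.00429193 + 0.0723017 + 0.101985 = 0.178579
So the posterior for Mode A is 0.00429193 / 0.178579 ≈ 0.024.

0.024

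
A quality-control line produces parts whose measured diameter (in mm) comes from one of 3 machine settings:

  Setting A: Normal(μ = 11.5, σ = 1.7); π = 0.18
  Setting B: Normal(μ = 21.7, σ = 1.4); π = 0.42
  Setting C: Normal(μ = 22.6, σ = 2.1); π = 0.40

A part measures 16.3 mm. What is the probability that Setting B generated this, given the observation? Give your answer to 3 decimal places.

0.041

The responsibility of component k is π_k f_k(x) divided by Σ_j π_j f_j(x).
Normal densities:
  L_A = 0.00435807
  L_B = 0.000167557
  L_C = 0.0021104
Multiply by the mixture weights:
  π_A·L_A = 0.18 × 0.00435807 = 0.000784453
  π_B·L_B = 0.42 × 0.000167557 = 7.0374e-05
  π_C·L_C = 0.40 × 0.0021104 = 0.000844162
Marginal: 0.000784453 + 7.0374e-05 + 0.000844162 = 0.00169899
Responsibility of Setting B: 7.0374e-05 / 0.00169899 ≈ 0.041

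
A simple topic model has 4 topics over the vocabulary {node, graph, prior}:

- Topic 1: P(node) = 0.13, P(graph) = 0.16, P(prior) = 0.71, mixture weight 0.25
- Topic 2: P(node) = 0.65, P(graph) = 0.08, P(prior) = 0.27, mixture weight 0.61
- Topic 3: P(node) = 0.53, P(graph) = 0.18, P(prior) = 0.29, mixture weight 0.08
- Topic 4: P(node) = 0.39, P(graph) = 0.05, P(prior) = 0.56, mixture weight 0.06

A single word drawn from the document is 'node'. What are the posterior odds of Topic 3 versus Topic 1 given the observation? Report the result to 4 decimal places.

1.3046

Since P(k|x) ∝ P(Z=k) f_k(x), the posterior odds are P(Z=i) f_i(x) / (P(Z=j) f_j(x)).
Categorical probabilities:
  p_1 = P(node | comp) = 0.13
  p_2 = P(node | comp) = 0.65
  p_3 = P(node | comp) = 0.53
  p_4 = P(node | comp) = 0.39
Posterior odds = (P(Z=3)·p_3) / (P(Z=1)·p_1) = (0.08·0.53) / (0.25·0.13) = 0.0424 / 0.0325 ≈ 1.3046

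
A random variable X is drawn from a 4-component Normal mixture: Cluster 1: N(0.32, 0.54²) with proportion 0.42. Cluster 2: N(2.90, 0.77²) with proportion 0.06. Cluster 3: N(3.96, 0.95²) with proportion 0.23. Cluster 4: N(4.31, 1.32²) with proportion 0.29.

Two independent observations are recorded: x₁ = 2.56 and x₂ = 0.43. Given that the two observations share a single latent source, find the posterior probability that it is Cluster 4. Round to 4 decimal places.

0.5108

By Bayes' theorem, P(k | x) = π_k f_k(x) / Σ_j π_j f_j(x).
Since both observations come from the same component, the likelihood for component k is f_k(x₁)·f_k(x₂).
  L_1 = [0.00013553] × [0.723612] = 9.8071e-05
  L_2 = [0.469982] × [0.00301988] = 0.00141929
  L_3 = [0.141774] × [0.000421711] = 5.97878e-05
  L_4 = [0.125508] × [0.00401954] = 0.000504483
Multiply by the mixture weights:
  π_1·L_1 = 0.42 × 9.8071e-05 = 4.11898e-05
  π_2·L_2 = 0.06 × 0.00141929 = 8.51573e-05
  π_3·L_3 = 0.23 × 5.97878e-05 = 1.37512e-05
  π_4·L_4 = 0.29 × 0.000504483 = 0.0001463
Marginal: 4.11898e-05 + 8.51573e-05 + 1.37512e-05 + 0.0001463 = 0.000286399
Responsibility of Cluster 4: 0.0001463 / 0.000286399 ≈ 0.5108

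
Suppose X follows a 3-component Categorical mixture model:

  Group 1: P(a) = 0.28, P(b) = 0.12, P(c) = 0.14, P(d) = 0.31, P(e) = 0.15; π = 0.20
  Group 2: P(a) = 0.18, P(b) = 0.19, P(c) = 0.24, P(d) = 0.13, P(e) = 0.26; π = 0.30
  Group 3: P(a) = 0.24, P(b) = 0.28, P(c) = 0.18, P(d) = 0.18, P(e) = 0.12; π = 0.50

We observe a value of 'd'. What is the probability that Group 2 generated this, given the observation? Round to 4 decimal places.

0.2042

Apply Bayes' rule: the posterior for each component is proportional to its prior times its likelihood at x.
Categorical probabilities:
  p_1 = P(d | comp) = 0.31
  p_2 = P(d | comp) = 0.13
  p_3 = P(d | comp) = 0.18
Unnormalised posteriors:
  π_1·p_1 = 0.20 × 0.31 = 0.062
  π_2·p_2 = 0.30 × 0.13 = 0.039
  π_3·p_3 = 0.50 × 0.18 = 0.09
Normaliser: 0.062 + 0.039 + 0.09 = 0.191
P(Group 2 | 'd') ≈ 0.2042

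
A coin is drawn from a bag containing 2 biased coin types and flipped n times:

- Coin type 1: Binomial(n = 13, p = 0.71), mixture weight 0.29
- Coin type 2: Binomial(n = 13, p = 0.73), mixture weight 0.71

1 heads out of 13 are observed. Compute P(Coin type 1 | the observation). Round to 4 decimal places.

P(component k | x) = π_k·f_k(x) / marginal(x), where marginal(x) = Σ_j π_j·f_j(x).
Evaluate each component's likelihood at the observed value:
  p_1 = C(13,1)·0.71^1·0.29^12 = 13·0.71·3.53815e-07 = 3.26571e-06
  p_2 = C(13,1)·0.73^1·0.27^12 = 13·0.73·1.50095e-07 = 1.4244e-06
Multiply by the mixture weights:
  π_1·p_1 = 0.29 × 3.26571e-06 = 9.47056e-07
  π_2·p_2 = 0.71 × 1.4244e-06 = 1.01132e-06
Denominator: 9.47056e-07 + 1.01132e-06 = 1.95838e-06
So the posterior for Coin type 1 is 9.47056e-07 / 1.95838e-06 ≈ 0.4836.

0.4836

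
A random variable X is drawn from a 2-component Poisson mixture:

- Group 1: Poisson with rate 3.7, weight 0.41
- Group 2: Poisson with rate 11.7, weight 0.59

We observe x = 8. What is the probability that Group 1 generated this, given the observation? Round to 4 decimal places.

The responsibility of component k is π_k f_k(x) divided by Σ_j π_j f_j(x).
Component likelihoods at x = 8:
  L_1 = 0.0215379
  L_2 = 0.0722306
Multiply by the mixture weights:
  π_1·L_1 = 0.41 × 0.0215379 = 0.00883055
  π_2·L_2 = 0.59 × 0.0722306 = 0.042616
Denominator: 0.00883055 + 0.042616 = 0.0514466
Responsibility of Group 1: 0.00883055 / 0.0514466 ≈ 0.1716

0.1716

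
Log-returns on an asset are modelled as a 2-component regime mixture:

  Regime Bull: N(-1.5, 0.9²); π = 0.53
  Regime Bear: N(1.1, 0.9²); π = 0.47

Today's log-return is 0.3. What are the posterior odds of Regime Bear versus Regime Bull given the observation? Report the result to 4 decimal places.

4.4141

Since P(k|x) ∝ w_k f_k(x), the posterior odds are w_i f_i(x) / (w_j f_j(x)).
Evaluate each component's likelihood at the observed value:
  f_Bull = 0.05999
  f_Bear = 0.298603
0.140343 / 0.0317947 ≈ 4.4141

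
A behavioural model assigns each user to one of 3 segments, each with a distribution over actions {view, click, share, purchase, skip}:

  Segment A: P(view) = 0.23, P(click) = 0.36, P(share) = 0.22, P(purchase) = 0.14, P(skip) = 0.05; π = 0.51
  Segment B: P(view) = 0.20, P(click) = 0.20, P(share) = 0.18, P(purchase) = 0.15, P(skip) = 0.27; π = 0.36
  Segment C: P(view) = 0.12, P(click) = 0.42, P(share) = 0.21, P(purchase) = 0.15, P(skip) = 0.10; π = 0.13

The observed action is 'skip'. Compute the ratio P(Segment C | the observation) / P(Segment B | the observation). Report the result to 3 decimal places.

0.134

Only the two components matter; the odds are (π_i f_i(x)) / (π_j f_j(x)).
Component likelihoods at x = 'skip':
  L_A = 0.05
  L_B = 0.27
  L_C = 0.1
Posterior odds = (π_C·L_C) / (π_B·L_B) = (0.13·0.1) / (0.36·0.27) = 0.013 / 0.0972 ≈ 0.134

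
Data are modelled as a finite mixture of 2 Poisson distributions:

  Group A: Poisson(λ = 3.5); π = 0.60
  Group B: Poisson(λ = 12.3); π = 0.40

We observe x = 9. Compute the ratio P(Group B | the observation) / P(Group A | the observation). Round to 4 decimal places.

8.2158

Posterior odds = (π_i f_i(x)) / (π_j f_j(x)); the normalising sum cancels.
Component likelihoods at x = 9:
  L_A = e^(−3.5)·3.5^9/9! = 0.00655871
  L_B = e^(−12.3)·12.3^9/9! = 0.0808278
Odds = (0.40/0.60) × (0.0808278/0.00655871) = 0.666667 × 12.3237 ≈ 8.2158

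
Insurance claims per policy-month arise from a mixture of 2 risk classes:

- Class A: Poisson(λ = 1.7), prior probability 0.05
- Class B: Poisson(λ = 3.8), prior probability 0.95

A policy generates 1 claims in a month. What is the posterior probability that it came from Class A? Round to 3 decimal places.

0.161

Apply Bayes' rule: the posterior for each component is proportional to its prior times its likelihood at x.
Poisson probabilities:
  L_A = e^(−1.7)·1.7^1/1! = 0.310562
  L_B = e^(−3.8)·3.8^1/1! = 0.0850089
Prior × likelihood for each component:
  w_A·L_A = 0.05 × 0.310562 = 0.0155281
  w_B·L_B = 0.95 × 0.0850089 = 0.0807585
Normaliser: 0.0155281 + 0.0807585 = 0.0962866
P(Class A | the observation) ≈ 0.161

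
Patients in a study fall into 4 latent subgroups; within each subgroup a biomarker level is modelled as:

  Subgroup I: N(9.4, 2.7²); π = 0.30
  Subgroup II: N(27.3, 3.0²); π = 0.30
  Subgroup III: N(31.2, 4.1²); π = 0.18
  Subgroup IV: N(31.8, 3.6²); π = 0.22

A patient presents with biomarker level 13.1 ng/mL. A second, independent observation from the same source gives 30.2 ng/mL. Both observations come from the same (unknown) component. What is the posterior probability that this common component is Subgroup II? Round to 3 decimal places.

0.311

Posterior ∝ prior × likelihood, so P(k | x) ∝ w_k f_k(x); normalise over all components.
Since both observations come from the same component, the likelihood for component k is f_k(x₁)·f_k(x₂).
  p_I = [(1/(2.7·√(2π)))·exp(−(13.1−9.4)²/(2·2.7²)) = 0.147756·exp(-0.93896) = 0.057778] × [1.91645e-14] = 1.10729e-15
  p_II = [(1/(3.0·√(2π)))·exp(−(13.1−27.3)²/(2·3.0²)) = 0.132981·exp(-11.20222) = 1.81437e-06] × [0.0833445] = 1.51218e-07
  p_III = [(1/(4.1·√(2π)))·exp(−(13.1−31.2)²/(2·4.1²)) = 0.097303·exp(-9.74450) = 5.70354e-06] × [0.0944514] = 5.38708e-07
  p_IV = [(1/(3.6·√(2π)))·exp(−(13.1−31.8)²/(2·3.6²)) = 0.110817·exp(-13.49113) = 1.5328e-07] × [0.100396] = 1.53886e-08
Weight by the priors:
  w_I·p_I = 0.30 × 1.10729e-15 = 3.32186e-16
  w_II·p_II = 0.30 × 1.51218e-07 = 4.53653e-08
  w_III·p_III = 0.18 × 5.38708e-07 = 9.69674e-08
  w_IV·p_IV = 0.22 × 1.53886e-08 = 3.3855e-09
Evidence: 3.32186e-16 + 4.53653e-08 + 9.69674e-08 + 3.3855e-09 = 1.45718e-07
Responsibility of Subgroup II: 4.53653e-08 / 1.45718e-07 ≈ 0.311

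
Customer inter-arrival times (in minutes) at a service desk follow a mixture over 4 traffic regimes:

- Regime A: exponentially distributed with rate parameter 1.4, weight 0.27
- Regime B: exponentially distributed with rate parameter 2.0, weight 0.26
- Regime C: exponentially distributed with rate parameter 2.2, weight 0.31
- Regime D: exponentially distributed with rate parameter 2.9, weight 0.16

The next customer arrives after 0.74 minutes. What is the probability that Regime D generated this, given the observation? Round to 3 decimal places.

0.123

Posterior ∝ prior × likelihood, so P(k | x) ∝ w_k f_k(x); normalise over all components.
Exponential densities:
  p_A = 0.49682
  p_B = 0.455275
  p_C = 0.431908
  p_D = 0.339158
Weight by the priors:
  w_A·p_A = 0.27 × 0.49682 = 0.134141
  w_B·p_B = 0.26 × 0.455275 = 0.118372
  w_C·p_C = 0.31 × 0.431908 = 0.133891
  w_D·p_D = 0.16 × 0.339158 = 0.0542653
Marginal: 0.134141 + 0.118372 + 0.133891 + 0.0542653 = 0.44067
So the posterior for Regime D is 0.0542653 / 0.44067 ≈ 0.123.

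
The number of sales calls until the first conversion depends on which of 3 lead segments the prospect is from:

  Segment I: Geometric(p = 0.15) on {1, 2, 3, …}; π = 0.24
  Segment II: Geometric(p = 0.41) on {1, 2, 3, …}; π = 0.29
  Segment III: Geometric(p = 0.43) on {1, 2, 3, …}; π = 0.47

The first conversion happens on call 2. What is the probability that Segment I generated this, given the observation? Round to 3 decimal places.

The responsibility of component k is P(Z=k) f_k(x) divided by Σ_j P(Z=j) f_j(x).
Evaluate each component's likelihood at the observed value:
  p_I = 0.15·(1−0.15)^1 = 0.15·0.85 = 0.1275
  p_II = 0.41·(1−0.41)^1 = 0.41·0.59 = 0.2419
  p_III = 0.43·(1−0.43)^1 = 0.43·0.57 = 0.2451
Unnormalised posteriors:
  P(Z=I)·p_I = 0.24 × 0.1275 = 0.0306
  P(Z=II)·p_II = 0.29 × 0.2419 = 0.070151
  P(Z=III)·p_III = 0.47 × 0.2451 = 0.115197
Denominator: 0.0306 + 0.070151 + 0.115197 = 0.215948
P(Segment I | data) = 0.0306 / 0.215948 ≈ 0.142

0.142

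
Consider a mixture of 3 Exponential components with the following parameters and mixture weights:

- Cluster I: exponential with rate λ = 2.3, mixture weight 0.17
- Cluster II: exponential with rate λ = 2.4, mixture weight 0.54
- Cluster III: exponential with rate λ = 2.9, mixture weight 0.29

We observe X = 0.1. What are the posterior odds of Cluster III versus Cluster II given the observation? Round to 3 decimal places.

The posterior odds equal the prior odds times the likelihood ratio: (P(Z=i)/P(Z=j))·(f_i(x)/f_j(x)).
Exponential densities:
  L_I = 2.3·e^(−2.3·0.1) = 2.3·e^(−0.2300) = 1.82743
  L_II = 2.4·e^(−2.4·0.1) = 2.4·e^(−0.2400) = 1.88791
  L_III = 2.9·e^(−2.9·0.1) = 2.9·e^(−0.2900) = 2.16996
Posterior odds = (P(Z=III)·L_III) / (P(Z=II)·L_II) = (0.29·2.16996) / (0.54·1.88791) = 0.62929 / 1.01947 ≈ 0.617

0.617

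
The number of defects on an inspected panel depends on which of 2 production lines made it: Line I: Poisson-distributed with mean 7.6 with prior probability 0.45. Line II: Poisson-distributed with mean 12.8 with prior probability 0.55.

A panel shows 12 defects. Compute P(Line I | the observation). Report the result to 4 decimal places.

P(component k | x) = π_k·f_k(x) / marginal(x), where marginal(x) = Σ_j π_j·f_j(x).
Poisson probabilities:
  p_I = e^(−7.6)·7.6^12/12! = 0.0387961
  p_II = e^(−12.8)·12.8^12/12! = 0.111484
Weight by the priors:
  π_I·p_I = 0.45 × 0.0387961 = 0.0174582
  π_II·p_II = 0.55 × 0.111484 = 0.0613163
Normaliser: 0.0174582 + 0.0613163 = 0.0787746
P(Line I | the observation) = 0.0174582 / 0.0787746 ≈ 0.2216

0.2216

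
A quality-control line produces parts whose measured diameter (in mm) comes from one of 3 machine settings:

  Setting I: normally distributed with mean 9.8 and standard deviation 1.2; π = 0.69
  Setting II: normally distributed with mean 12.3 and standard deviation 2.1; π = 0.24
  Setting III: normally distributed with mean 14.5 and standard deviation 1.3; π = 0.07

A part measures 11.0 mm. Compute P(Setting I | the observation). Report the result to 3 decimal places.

0.785

P(component k | x) = π_k·f_k(x) / marginal(x), where marginal(x) = Σ_j π_j·f_j(x).
Evaluate each component's likelihood at the observed value:
  f_I = 0.201642
  f_II = 0.156847
  f_III = 0.00818409
Unnormalised posteriors:
  π_I·f_I = 0.69 × 0.201642 = 0.139133
  π_II·f_II = 0.24 × 0.156847 = 0.0376432
  π_III·f_III = 0.07 × 0.00818409 = 0.000572886
Sum: 0.139133 + 0.0376432 + 0.000572886 = 0.177349
P(Setting I | 11.0 mm) = 0.139133 / 0.177349 ≈ 0.785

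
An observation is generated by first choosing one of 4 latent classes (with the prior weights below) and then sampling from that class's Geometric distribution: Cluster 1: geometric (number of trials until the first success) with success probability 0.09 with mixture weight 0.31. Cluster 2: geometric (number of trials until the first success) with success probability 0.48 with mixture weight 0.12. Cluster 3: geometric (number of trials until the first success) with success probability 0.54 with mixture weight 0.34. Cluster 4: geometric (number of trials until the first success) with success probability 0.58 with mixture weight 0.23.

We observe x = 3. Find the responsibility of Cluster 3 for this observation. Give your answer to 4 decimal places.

0.3844

Apply Bayes' rule: the posterior for each component is proportional to its prior times its likelihood at x.
Evaluate each component's likelihood at the observed value:
  f_1 = 0.09·(1−0.09)^2 = 0.09·0.8281 = 0.074529
  f_2 = 0.48·(1−0.48)^2 = 0.48·0.2704 = 0.129792
  f_3 = 0.54·(1−0.54)^2 = 0.54·0.2116 = 0.114264
  f_4 = 0.58·(1−0.58)^2 = 0.58·0.1764 = 0.102312
Weight by the priors:
  π_1·f_1 = 0.31 × 0.074529 = 0.023104
  π_2·f_2 = 0.12 × 0.129792 = 0.015575
  π_3·f_3 = 0.34 × 0.114264 = 0.0388498
  π_4·f_4 = 0.23 × 0.102312 = 0.0235318
Normaliser: 0.023104 + 0.015575 + 0.0388498 + 0.0235318 = 0.101061
So the posterior for Cluster 3 is 0.0388498 / 0.101061 ≈ 0.3844.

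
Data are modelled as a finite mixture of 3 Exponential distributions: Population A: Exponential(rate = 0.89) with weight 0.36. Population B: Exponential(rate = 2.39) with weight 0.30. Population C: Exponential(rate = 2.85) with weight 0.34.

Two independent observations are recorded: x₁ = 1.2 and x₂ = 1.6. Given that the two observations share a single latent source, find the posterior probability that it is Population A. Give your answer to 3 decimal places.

Posterior ∝ prior × likelihood, so P(k | x) ∝ π_k f_k(x); normalise over all components.
Since both observations come from the same component, the likelihood for component k is f_k(x₁)·f_k(x₂).
  f_A = [0.89·e^(−0.89·1.2) = 0.89·e^(−1.0680) = 0.305889] × [0.214267] = 0.0655418
  f_B = [2.39·e^(−2.39·1.2) = 2.39·e^(−2.8680) = 0.135782] × [0.0521982] = 0.00708757
  f_C = [2.85·e^(−2.85·1.2) = 2.85·e^(−3.4200) = 0.0932304] × [0.0298169] = 0.00277984
Weight by the priors:
  π_A·f_A = 0.36 × 0.0655418 = 0.023595
  π_B·f_B = 0.30 × 0.00708757 = 0.00212627
  π_C·f_C = 0.34 × 0.00277984 = 0.000945146
Sum: 0.023595 + 0.00212627 + 0.000945146 = 0.0266665
P(Population A | x₁, x₂) = 0.023595 / 0.0266665 ≈ 0.885

0.885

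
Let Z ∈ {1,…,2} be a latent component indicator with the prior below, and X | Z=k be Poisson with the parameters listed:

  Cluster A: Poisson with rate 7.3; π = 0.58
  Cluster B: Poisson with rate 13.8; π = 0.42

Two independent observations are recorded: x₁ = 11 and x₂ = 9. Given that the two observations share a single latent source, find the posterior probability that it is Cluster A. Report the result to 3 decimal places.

0.643

Apply Bayes' rule: the posterior for each component is proportional to its prior times its likelihood at x.
Since both observations come from the same component, the likelihood for component k is f_k(x₁)·f_k(x₂).
  L_A = [e^(−7.3)·7.3^11/11! = 0.0530941] × [0.109596] = 0.00581887
  L_B = [e^(−13.8)·13.8^11/11! = 0.0879529] × [0.0508025] = 0.00446823
Weight by the priors:
  P(Z=A)·L_A = 0.58 × 0.00581887 = 0.00337495
  P(Z=B)·L_B = 0.42 × 0.00446823 = 0.00187666
Normaliser: 0.00337495 + 0.00187666 = 0.0052516
P(Cluster A | x) ≈ 0.643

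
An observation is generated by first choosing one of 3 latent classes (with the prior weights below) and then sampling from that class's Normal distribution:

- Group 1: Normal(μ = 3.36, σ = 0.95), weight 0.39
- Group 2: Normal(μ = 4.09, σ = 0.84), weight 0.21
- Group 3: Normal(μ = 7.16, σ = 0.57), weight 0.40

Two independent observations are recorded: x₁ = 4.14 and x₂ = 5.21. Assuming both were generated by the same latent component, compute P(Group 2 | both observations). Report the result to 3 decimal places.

Apply Bayes' rule: the posterior for each component is proportional to its prior times its likelihood at x.
Since both observations come from the same component, the likelihood for component k is f_k(x₁)·f_k(x₂).
  p_1 = [(1/(0.95·√(2π)))·exp(−(4.14−3.36)²/(2·0.95²)) = 0.419939·exp(-0.33706) = 0.299779] × [0.0630538] = 0.0189022
  p_2 = [(1/(0.84·√(2π)))·exp(−(4.14−4.09)²/(2·0.84²)) = 0.474931·exp(-0.00177) = 0.474091] × [0.19525] = 0.0925662
  p_3 = [(1/(0.57·√(2π)))·exp(−(4.14−7.16)²/(2·0.57²)) = 0.699899·exp(-14.03570) = 5.61574e-07] × [0.00201201] = 1.12989e-09
Unnormalised posteriors:
  w_1·p_1 = 0.39 × 0.0189022 = 0.00737186
  w_2·p_2 = 0.21 × 0.0925662 = 0.0194389
  w_3·p_3 = 0.40 × 1.12989e-09 = 4.51957e-10
Sum: 0.00737186 + 0.0194389 + 4.51957e-10 = 0.0268108
Responsibility of Group 2: 0.0194389 / 0.0268108 ≈ 0.725

0.725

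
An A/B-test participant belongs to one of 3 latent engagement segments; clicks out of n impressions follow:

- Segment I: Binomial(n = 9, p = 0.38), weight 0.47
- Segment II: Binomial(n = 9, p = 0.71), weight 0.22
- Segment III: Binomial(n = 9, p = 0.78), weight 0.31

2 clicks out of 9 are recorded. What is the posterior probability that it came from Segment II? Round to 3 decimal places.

The responsibility of component k is w_k f_k(x) divided by Σ_j w_j f_j(x).
Component likelihoods at x = 2 clicks out of 9:
  p_I = 0.183068
  p_II = 0.00313044
  p_III = 0.000546324
Multiply by the mixture weights:
  w_I·p_I = 0.47 × 0.183068 = 0.0860418
  w_II·p_II = 0.22 × 0.00313044 = 0.000688696
  w_III·p_III = 0.31 × 0.000546324 = 0.000169361
Marginal: 0.0860418 + 0.000688696 + 0.000169361 = 0.0868998
So the posterior for Segment II is 0.000688696 / 0.0868998 ≈ 0.008.

0.008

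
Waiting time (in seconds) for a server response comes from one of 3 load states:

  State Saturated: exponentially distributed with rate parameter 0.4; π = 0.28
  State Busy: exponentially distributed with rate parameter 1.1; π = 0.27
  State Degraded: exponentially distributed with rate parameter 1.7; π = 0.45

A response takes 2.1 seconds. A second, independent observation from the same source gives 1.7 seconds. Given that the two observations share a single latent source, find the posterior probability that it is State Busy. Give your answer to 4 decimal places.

The responsibility of component k is π_k f_k(x) divided by Σ_j π_j f_j(x).
Since both observations come from the same component, the likelihood for component k is f_k(x₁)·f_k(x₂).
  f_Saturated = [0.4·e^(−0.4·2.1) = 0.4·e^(−0.8400) = 0.172684] × [0.202647] = 0.0349939
  f_Busy = [1.1·e^(−1.1·2.1) = 1.1·e^(−2.3100) = 0.109187] × [0.169536] = 0.0185112
  f_Degraded = [1.7·e^(−1.7·2.1) = 1.7·e^(−3.5700) = 0.047865] × [0.0944796] = 0.00452226
Prior × likelihood for each component:
  π_Saturated·f_Saturated = 0.28 × 0.0349939 = 0.00979829
  π_Busy·f_Busy = 0.27 × 0.0185112 = 0.00499802
  π_Degraded·f_Degraded = 0.45 × 0.00452226 = 0.00203502
Sum: 0.00979829 + 0.00499802 + 0.00203502 = 0.0168313
Responsibility of State Busy: 0.00499802 / 0.0168313 ≈ 0.2969

0.2969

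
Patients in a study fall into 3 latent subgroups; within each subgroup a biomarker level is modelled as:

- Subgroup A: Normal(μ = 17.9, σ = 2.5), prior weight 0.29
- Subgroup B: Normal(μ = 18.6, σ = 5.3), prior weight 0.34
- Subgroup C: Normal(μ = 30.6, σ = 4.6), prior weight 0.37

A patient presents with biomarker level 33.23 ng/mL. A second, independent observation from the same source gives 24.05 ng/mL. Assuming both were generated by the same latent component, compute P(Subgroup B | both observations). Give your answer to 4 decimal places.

0.0285

Apply Bayes' rule: the posterior for each component is proportional to its prior times its likelihood at x.
Since both observations come from the same component, the likelihood for component k is f_k(x₁)·f_k(x₂).
  f_A = [(1/(2.5·√(2π)))·exp(−(33.23−17.9)²/(2·2.5²)) = 0.159577·exp(-18.80071) = 1.09125e-09] × [0.00774251] = 8.44902e-12
  f_B = [(1/(5.3·√(2π)))·exp(−(33.23−18.6)²/(2·5.3²)) = 0.075272·exp(-3.80984) = 0.0016674] × [0.0443631] = 7.39712e-05
  f_C = [(1/(4.6·√(2π)))·exp(−(33.23−30.6)²/(2·4.6²)) = 0.086727·exp(-0.16344) = 0.0736495] × [0.0314688] = 0.00231766
Multiply by the mixture weights:
  w_A·f_A = 0.29 × 8.44902e-12 = 2.45022e-12
  w_B·f_B = 0.34 × 7.39712e-05 = 2.51502e-05
  w_C·f_C = 0.37 × 0.00231766 = 0.000857535
Denominator: 2.45022e-12 + 2.51502e-05 + 0.000857535 = 0.000882685
Responsibility of Subgroup B: 2.51502e-05 / 0.000882685 ≈ 0.0285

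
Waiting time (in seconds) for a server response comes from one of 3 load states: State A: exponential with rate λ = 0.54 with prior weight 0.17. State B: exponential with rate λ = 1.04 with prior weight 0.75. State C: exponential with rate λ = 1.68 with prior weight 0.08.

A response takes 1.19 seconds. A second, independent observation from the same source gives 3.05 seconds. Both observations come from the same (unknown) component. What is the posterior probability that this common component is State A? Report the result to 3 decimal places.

Apply Bayes' rule: the posterior for each component is proportional to its prior times its likelihood at x.
Since both observations come from the same component, the likelihood for component k is f_k(x₁)·f_k(x₂).
  p_A = [0.283999] × [0.104019] = 0.0295411
  p_B = [0.301683] × [0.0435965] = 0.0131523
  p_C = [0.227545] × [0.00999964] = 0.00227537
Prior × likelihood for each component:
  π_A·p_A = 0.17 × 0.0295411 = 0.00502199
  π_B·p_B = 0.75 × 0.0131523 = 0.00986423
  π_C·p_C = 0.08 × 0.00227537 = 0.00018203
Denominator: 0.00502199 + 0.00986423 + 0.00018203 = 0.0150682
So the posterior for State A is 0.00502199 / 0.0150682 ≈ 0.333.

0.333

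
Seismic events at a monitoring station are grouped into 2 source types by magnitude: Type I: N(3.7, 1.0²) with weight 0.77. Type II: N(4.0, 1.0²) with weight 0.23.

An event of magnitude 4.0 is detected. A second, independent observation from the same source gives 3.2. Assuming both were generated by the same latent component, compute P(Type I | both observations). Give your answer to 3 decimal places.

0.795

By Bayes' theorem, P(k | x) = P(Z=k) f_k(x) / Σ_j P(Z=j) f_j(x).
Since both observations come from the same component, the likelihood for component k is f_k(x₁)·f_k(x₂).
  L_I = [(1/(1.0·√(2π)))·exp(−(4.0−3.7)²/(2·1.0²)) = 0.398942·exp(-0.04500) = 0.381388] × [0.352065] = 0.134273
  L_II = [(1/(1.0·√(2π)))·exp(−(4.0−4.0)²/(2·1.0²)) = 0.398942·exp(-0.00000) = 0.398942] × [0.289692] = 0.11557
Multiply by the mixture weights:
  P(Z=I)·L_I = 0.77 × 0.134273 = 0.103391
  P(Z=II)·L_II = 0.23 × 0.11557 = 0.0265811
Marginal: 0.103391 + 0.0265811 = 0.129972
P(Type I | data) = 0.103391 / 0.129972 ≈ 0.795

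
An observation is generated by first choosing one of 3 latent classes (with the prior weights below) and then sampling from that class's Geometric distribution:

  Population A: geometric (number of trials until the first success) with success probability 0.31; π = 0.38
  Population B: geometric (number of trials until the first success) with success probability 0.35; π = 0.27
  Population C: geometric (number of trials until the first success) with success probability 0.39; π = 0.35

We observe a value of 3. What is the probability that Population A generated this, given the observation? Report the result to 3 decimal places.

Posterior ∝ prior × likelihood, so P(k | x) ∝ π_k f_k(x); normalise over all components.
Component likelihoods at x = 3:
  p_A = 0.147591
  p_B = 0.147875
  p_C = 0.145119
Prior × likelihood for each component:
  π_A·p_A = 0.38 × 0.147591 = 0.0560846
  π_B·p_B = 0.27 × 0.147875 = 0.0399263
  π_C·p_C = 0.35 × 0.145119 = 0.0507916
Marginal: 0.0560846 + 0.0399263 + 0.0507916 = 0.146802
So the posterior for Population A is 0.0560846 / 0.146802 ≈ 0.382.

0.382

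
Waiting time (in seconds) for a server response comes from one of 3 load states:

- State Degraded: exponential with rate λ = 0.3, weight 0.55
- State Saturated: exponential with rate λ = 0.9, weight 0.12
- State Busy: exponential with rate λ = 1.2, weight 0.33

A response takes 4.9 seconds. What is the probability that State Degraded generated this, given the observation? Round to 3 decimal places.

0.940

P(component k | x) = P(Z=k)·f_k(x) / marginal(x), where marginal(x) = Σ_j P(Z=j)·f_j(x).
Evaluate each component's likelihood at the observed value:
  f_Degraded = 0.3·e^(−0.3·4.9) = 0.3·e^(−1.4700) = 0.0689776
  f_Saturated = 0.9·e^(−0.9·4.9) = 0.9·e^(−4.4100) = 0.0109397
  f_Busy = 1.2·e^(−1.2·4.9) = 1.2·e^(−5.8800) = 0.00335374
Unnormalised posteriors:
  P(Z=Degraded)·f_Degraded = 0.55 × 0.0689776 = 0.0379377
  P(Z=Saturated)·f_Saturated = 0.12 × 0.0109397 = 0.00131276
  P(Z=Busy)·f_Busy = 0.33 × 0.00335374 = 0.00110673
Marginal: 0.0379377 + 0.00131276 + 0.00110673 = 0.0403572
P(State Degraded | data) ≈ 0.940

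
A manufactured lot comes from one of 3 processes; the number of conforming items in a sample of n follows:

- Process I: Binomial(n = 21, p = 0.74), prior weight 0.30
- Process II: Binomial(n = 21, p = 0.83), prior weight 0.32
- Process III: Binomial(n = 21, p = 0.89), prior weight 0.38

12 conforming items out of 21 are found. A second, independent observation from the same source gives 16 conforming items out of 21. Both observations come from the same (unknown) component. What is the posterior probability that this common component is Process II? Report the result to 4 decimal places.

Apply Bayes' rule: the posterior for each component is proportional to its prior times its likelihood at x.
Since both observations come from the same component, the likelihood for component k is f_k(x₁)·f_k(x₂).
  p_I = [C(21,12)·0.74^12·0.26^9 = 293930·0.0269638·5.4295e-06 = 0.0430313] × [0.195487] = 0.00841205
  p_II = [C(21,12)·0.83^12·0.17^9 = 293930·0.10689·1.18588e-07 = 0.00372582] × [0.146567] = 0.000546083
  p_III = [C(21,12)·0.89^12·0.11^9 = 293930·0.24699·2.35795e-09 = 0.000171182] × [0.0507863] = 8.6937e-06
Unnormalised posteriors:
  π_I·p_I = 0.30 × 0.00841205 = 0.00252362
  π_II·p_II = 0.32 × 0.000546083 = 0.000174746
  π_III·p_III = 0.38 × 8.6937e-06 = 3.30361e-06
Sum: 0.00252362 + 0.000174746 + 3.30361e-06 = 0.00270167
P(Process II | data) = 0.000174746 / 0.00270167 ≈ 0.0647

0.0647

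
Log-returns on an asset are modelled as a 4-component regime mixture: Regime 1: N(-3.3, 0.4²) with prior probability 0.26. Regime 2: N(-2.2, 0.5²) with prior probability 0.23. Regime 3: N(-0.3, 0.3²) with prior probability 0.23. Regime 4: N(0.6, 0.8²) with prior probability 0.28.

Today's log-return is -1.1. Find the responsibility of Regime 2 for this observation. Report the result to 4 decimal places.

0.4115

By Bayes' theorem, P(k | x) = P(Z=k) f_k(x) / Σ_j P(Z=j) f_j(x).
Component likelihoods at x = -1.1:
  L_1 = (1/(0.4·√(2π)))·exp(−(-1.1−-3.3)²/(2·0.4²)) = 0.997356·exp(-15.12500) = 2.69244e-07
  L_2 = (1/(0.5·√(2π)))·exp(−(-1.1−-2.2)²/(2·0.5²)) = 0.797885·exp(-2.42000) = 0.0709492
  L_3 = (1/(0.3·√(2π)))·exp(−(-1.1−-0.3)²/(2·0.3²)) = 1.329808·exp(-3.55556) = 0.0379866
  L_4 = (1/(0.8·√(2π)))·exp(−(-1.1−0.6)²/(2·0.8²)) = 0.498678·exp(-2.25781) = 0.0521512
Multiply by the mixture weights:
  P(Z=1)·L_1 = 0.26 × 2.69244e-07 = 7.00034e-08
  P(Z=2)·L_2 = 0.23 × 0.0709492 = 0.0163183
  P(Z=3)·L_3 = 0.23 × 0.0379866 = 0.00873692
  P(Z=4)·L_4 = 0.28 × 0.0521512 = 0.0146023
Evidence: 7.00034e-08 + 0.0163183 + 0.00873692 + 0.0146023 = 0.0396577
P(Regime 2 | data) ≈ 0.4115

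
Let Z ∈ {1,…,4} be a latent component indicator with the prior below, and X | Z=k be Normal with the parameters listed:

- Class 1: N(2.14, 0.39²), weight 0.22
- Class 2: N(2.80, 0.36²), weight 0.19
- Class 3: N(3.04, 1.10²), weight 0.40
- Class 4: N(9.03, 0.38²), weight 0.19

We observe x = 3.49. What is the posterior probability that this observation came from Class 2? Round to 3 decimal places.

0.200

The responsibility of component k is π_k f_k(x) divided by Σ_j π_j f_j(x).
Component likelihoods at x = 3.49:
  p_1 = 0.00255819
  p_2 = 0.17656
  p_3 = 0.333562
  p_4 = 7.36907e-47
Prior × likelihood for each component:
  π_1·p_1 = 0.22 × 0.00255819 = 0.000562802
  π_2·p_2 = 0.19 × 0.17656 = 0.0335465
  π_3·p_3 = 0.40 × 0.333562 = 0.133425
  π_4·p_4 = 0.19 × 7.36907e-47 = 1.40012e-47
Marginal: 0.000562802 + 0.0335465 + 0.133425 + 1.40012e-47 = 0.167534
P(Class 2 | data) ≈ 0.200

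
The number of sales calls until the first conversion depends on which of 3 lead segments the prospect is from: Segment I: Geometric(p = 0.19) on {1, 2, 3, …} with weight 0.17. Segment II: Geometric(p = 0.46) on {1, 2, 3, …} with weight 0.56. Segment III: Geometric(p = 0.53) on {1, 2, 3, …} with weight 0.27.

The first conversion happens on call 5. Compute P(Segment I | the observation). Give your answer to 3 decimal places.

Apply Bayes' rule: the posterior for each component is proportional to its prior times its likelihood at x.
Component likelihoods at x = 5:
  f_I = 0.19·(1−0.19)^4 = 0.19·0.430467 = 0.0817888
  f_II = 0.46·(1−0.46)^4 = 0.46·0.0850306 = 0.0391141
  f_III = 0.53·(1−0.53)^4 = 0.53·0.0487968 = 0.0258623
Multiply by the mixture weights:
  π_I·f_I = 0.17 × 0.0817888 = 0.0139041
  π_II·f_II = 0.56 × 0.0391141 = 0.0219039
  π_III·f_III = 0.27 × 0.0258623 = 0.00698282
Evidence: 0.0139041 + 0.0219039 + 0.00698282 = 0.0427908
Responsibility of Segment I: 0.0139041 / 0.0427908 ≈ 0.325

0.325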